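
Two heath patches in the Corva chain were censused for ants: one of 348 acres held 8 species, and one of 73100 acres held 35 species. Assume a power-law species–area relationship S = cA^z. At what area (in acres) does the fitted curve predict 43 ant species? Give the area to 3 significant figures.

154000 acres

z = ln(35/8) / ln(73100/348) = 1.4759 / 5.3474 = 0.2760
c = 8 / 348^0.2760 = 8 / 5.029 = 1.591
A = (43/1.591)^(1/0.2760) ⇒ ln A = ln(27.03)/0.2760 = 11.9454
A = e^11.9454 ≈ 154108 acres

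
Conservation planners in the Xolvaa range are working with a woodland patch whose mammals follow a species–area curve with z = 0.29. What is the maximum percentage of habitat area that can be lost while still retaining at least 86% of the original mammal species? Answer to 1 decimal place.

Need (A_new/A_old)^0.29 = 0.86, so A_new/A_old = 0.86^(1/0.29) = 0.86^3.448
ln(A_new/A_old) = ln 0.86 / 0.29 = -0.1508 / 0.29 = -0.5201
A_new/A_old = e^-0.5201 ≈ 0.5945
Fraction that can be lost = 1 − 0.5945 = 0.4055

40.6%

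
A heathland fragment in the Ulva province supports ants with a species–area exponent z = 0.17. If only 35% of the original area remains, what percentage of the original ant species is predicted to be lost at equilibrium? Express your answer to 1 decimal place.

S_new/S_old = (A_new/A_old)^z = 0.35^0.17
= exp(0.17 × ln 0.35) = exp(0.17 × -1.0498) = exp(-0.1785) ≈ 0.8365
Fraction lost = 1 − 0.8365 = 0.1635

16.3%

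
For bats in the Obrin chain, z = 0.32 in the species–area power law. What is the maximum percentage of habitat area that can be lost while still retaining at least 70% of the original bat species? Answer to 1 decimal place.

67.2%

Need (A_new/A_old)^0.32 = 0.7, so A_new/A_old = 0.7^(1/0.32) = 0.7^3.125
ln(A_new/A_old) = ln 0.7 / 0.32 = -0.3567 / 0.32 = -1.1146
A_new/A_old = e^-1.1146 ≈ 0.328
Fraction that can be lost = 1 − 0.328 = 0.672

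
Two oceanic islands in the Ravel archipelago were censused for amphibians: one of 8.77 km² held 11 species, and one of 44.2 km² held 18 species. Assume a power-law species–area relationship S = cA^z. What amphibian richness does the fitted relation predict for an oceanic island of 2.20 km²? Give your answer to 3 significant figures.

z = ln(18/11) / ln(44.2/8.77) = 0.4925 / 1.6174 = 0.3045
c = 11 / 8.77^0.3045 = 11 / 1.937 = 5.679
S₃ = 5.679 × 2.2^0.3045 = 5.679 × 1.271 ≈ 7.22

7.22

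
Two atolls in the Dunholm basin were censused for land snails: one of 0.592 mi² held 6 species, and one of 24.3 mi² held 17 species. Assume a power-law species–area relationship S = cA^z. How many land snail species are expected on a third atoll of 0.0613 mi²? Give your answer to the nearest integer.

3

z = ln(17/6) / ln(24.3/0.592) = 1.0415 / 3.7147 = 0.2804
c = 6 / 0.592^0.2804 = 6 / 0.8633 = 6.95
S₃ = 6.95 × 0.0613^0.2804 = 6.95 × 0.4571 ≈ 3.177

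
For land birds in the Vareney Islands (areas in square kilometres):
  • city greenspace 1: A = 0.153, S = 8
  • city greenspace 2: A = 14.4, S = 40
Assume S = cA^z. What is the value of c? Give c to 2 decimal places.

15.55

z = ln(S₂/S₁) / ln(A₂/A₁) = ln(40/8) / ln(14.4/0.153) = 1.6094 / 4.5445 = 0.3541
c = S₁ / A₁^z = 8 / 0.153^0.3541 = 8 / 0.5144 = 15.55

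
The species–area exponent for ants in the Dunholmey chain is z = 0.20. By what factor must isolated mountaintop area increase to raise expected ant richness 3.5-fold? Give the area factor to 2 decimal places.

525.22

(A₂/A₁)^0.2 = 3.5, so A₂/A₁ = 3.5^(1/0.2) = 3.5^5
ln(A₂/A₁) = ln 3.5 / 0.2 = 1.2528 / 0.2 = 6.2638
A₂/A₁ = e^6.2638 ≈ 525.2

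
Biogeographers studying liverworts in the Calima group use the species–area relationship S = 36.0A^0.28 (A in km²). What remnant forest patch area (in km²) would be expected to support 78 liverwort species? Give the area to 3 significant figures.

15.8 km²

78 = 36 × A^0.28  ⇒  A^0.28 = 78/36 = 2.167
ln A = ln(2.167) / 0.28 = 0.7732 / 0.28 = 2.7614
A = e^2.7614 ≈ 15.82 km²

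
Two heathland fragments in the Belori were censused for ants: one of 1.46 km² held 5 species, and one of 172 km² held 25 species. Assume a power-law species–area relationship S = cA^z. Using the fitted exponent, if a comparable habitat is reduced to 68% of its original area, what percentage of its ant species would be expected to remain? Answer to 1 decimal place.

z = ln(25/5) / ln(172/1.46) = 1.6094 / 4.7691 = 0.3375
S_new/S_old = (A_new/A_old)^z = 0.68^0.3375 = exp(0.3375 × -0.3857) = 0.878

87.8%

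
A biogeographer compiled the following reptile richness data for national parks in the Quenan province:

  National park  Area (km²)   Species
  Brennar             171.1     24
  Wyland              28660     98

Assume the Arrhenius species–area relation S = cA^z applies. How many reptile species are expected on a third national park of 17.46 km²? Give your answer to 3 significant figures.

12.8

z = ln(98/24) / ln(28660/171.1) = 1.4069 / 5.1210 = 0.2747
c = 24 / 171.1^0.2747 = 24 / 4.107 = 5.843
S₃ = 5.843 × 17.46^0.2747 = 5.843 × 2.194 ≈ 12.82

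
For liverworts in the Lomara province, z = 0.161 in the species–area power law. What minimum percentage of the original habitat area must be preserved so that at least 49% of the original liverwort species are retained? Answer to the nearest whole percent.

1%

Need (A_new/A_old)^0.161 = 0.49, so A_new/A_old = 0.49^(1/0.161) = 0.49^6.211
ln(A_new/A_old) = ln 0.49 / 0.161 = -0.7133 / 0.161 = -4.4307
A_new/A_old = e^-4.4307 ≈ 0.01191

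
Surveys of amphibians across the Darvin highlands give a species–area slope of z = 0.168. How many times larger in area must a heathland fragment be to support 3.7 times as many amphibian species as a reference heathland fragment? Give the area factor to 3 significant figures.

2410

(A₂/A₁)^0.168 = 3.7, so A₂/A₁ = 3.7^(1/0.168) = 3.7^5.952
ln(A₂/A₁) = ln 3.7 / 0.168 = 1.3083 / 0.168 = 7.7877
A₂/A₁ = e^7.7877 ≈ 2411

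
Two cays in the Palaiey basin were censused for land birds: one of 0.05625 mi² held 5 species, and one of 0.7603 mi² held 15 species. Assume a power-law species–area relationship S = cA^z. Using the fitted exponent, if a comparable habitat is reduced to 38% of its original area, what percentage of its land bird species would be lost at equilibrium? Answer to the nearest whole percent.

34%

z = ln(15/5) / ln(0.7603/0.05625) = 1.0986 / 2.6039 = 0.4219
S_new/S_old = (A_new/A_old)^z = 0.38^0.4219 = exp(0.4219 × -0.9676) = 0.6648
Fraction lost = 1 − 0.6648 = 0.3352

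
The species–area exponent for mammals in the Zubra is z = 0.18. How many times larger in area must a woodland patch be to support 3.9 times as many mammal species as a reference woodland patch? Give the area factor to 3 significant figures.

1920

(A₂/A₁)^0.18 = 3.9, so A₂/A₁ = 3.9^(1/0.18) = 3.9^5.556
ln(A₂/A₁) = ln 3.9 / 0.18 = 1.3610 / 0.18 = 7.5610
A₂/A₁ = e^7.5610 ≈ 1922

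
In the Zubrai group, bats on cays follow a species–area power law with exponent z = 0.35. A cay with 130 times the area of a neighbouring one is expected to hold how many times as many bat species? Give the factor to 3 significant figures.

S₂/S₁ = (A₂/A₁)^z = 130^0.35
ln(S₂/S₁) = 0.35 × ln 130 = 0.35 × 4.8675 = 1.7036
S₂/S₁ = e^1.7036 ≈ 5.494

5.49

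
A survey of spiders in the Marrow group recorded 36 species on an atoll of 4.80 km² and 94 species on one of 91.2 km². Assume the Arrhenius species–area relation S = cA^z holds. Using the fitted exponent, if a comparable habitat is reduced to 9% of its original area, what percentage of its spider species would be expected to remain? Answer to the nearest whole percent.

z = ln(94/36) / ln(91.2/4.8) = 0.9598 / 2.9444 = 0.3260
S_new/S_old = (A_new/A_old)^z = 0.09^0.3260 = exp(0.3260 × -2.4079) = 0.4562

46%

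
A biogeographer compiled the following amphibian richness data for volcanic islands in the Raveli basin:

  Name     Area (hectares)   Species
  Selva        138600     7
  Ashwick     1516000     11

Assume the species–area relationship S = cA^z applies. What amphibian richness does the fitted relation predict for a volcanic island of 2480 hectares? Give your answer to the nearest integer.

3

z = ln(11/7) / ln(1516000/138600) = 0.4520 / 2.3922 = 0.1889
c = 7 / 138600^0.1889 = 7 / 9.364 = 0.7475
S₃ = 0.7475 × 2480^0.1889 = 0.7475 × 4.379 ≈ 3.273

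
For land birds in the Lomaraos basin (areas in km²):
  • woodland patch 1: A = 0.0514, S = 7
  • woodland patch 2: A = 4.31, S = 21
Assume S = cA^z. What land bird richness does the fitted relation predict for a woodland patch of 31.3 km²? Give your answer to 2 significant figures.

34

z = ln(21/7) / ln(4.31/0.0514) = 1.0986 / 4.4291 = 0.2480
c = 7 / 0.0514^0.2480 = 7 / 0.4789 = 14.62
S₃ = 14.62 × 31.3^0.2480 = 14.62 × 2.349 ≈ 34.34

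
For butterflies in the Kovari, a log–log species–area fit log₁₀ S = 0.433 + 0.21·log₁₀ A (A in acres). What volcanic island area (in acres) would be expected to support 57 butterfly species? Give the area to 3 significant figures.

57 = 2.71 × A^0.21  ⇒  A^0.21 = 57/2.71 = 21.03
ln A = ln(21.03) / 0.21 = 3.0460 / 0.21 = 14.5049
A = e^14.5049 ≈ 1992526 acres

1990000 acres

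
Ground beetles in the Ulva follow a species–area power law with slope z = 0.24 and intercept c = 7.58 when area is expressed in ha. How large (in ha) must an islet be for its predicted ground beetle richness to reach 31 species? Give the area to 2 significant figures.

31 = 7.58 × A^0.24  ⇒  A^0.24 = 31/7.58 = 4.09
ln A = ln(4.09) / 0.24 = 1.4085 / 0.24 = 5.8686
A = e^5.8686 ≈ 353.8 ha

350 ha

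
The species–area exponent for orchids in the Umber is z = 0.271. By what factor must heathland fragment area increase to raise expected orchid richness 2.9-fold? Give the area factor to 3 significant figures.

(A₂/A₁)^0.271 = 2.9, so A₂/A₁ = 2.9^(1/0.271) = 2.9^3.69
ln(A₂/A₁) = ln 2.9 / 0.271 = 1.0647 / 0.271 = 3.9288
A₂/A₁ = e^3.9288 ≈ 50.85

50.8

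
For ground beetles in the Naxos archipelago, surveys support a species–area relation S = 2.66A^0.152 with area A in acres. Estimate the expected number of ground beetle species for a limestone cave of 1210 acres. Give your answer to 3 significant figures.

S = 2.66 × 1210^0.152
ln S = ln 2.66 + 0.152 × ln 1210 = 0.9783 + 0.152 × 7.0984 = 2.0573
S = e^2.0573 ≈ 7.825

7.82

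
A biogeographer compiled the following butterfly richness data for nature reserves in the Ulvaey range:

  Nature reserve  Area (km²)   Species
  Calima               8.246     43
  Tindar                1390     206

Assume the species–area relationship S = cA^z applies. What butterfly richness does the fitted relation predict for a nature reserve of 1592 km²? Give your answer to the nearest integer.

215

z = ln(206/43) / ln(1390/8.246) = 1.5667 / 5.1273 = 0.3056
c = 43 / 8.246^0.3056 = 43 / 1.905 = 22.57
S₃ = 22.57 × 1592^0.3056 = 22.57 × 9.514 ≈ 214.7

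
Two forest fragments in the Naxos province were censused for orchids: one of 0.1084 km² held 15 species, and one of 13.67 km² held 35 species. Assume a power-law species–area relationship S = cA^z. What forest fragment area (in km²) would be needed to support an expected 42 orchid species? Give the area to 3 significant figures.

38.7 km²

z = ln(35/15) / ln(13.67/0.1084) = 0.8473 / 4.8371 = 0.1752
c = 15 / 0.1084^0.1752 = 15 / 0.6776 = 22.14
A = (42/22.14)^(1/0.1752) ⇒ ln A = ln(1.897)/0.1752 = 3.6561
A = e^3.6561 ≈ 38.71 km²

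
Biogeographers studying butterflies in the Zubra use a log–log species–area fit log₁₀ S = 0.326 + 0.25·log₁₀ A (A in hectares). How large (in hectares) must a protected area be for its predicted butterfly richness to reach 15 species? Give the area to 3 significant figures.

15 = 2.118 × A^0.25  ⇒  A^0.25 = 15/2.118 = 7.081
ln A = ln(7.081) / 0.25 = 1.9574 / 0.25 = 7.8296
A = e^7.8296 ≈ 2514 hectares

2510 hectares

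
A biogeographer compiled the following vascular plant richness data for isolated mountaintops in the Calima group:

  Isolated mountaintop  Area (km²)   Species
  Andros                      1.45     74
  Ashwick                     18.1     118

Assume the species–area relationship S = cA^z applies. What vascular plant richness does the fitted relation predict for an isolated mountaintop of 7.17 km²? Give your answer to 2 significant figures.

z = ln(118/74) / ln(18.1/1.45) = 0.4666 / 2.5243 = 0.1848
c = 74 / 1.45^0.1848 = 74 / 1.071 = 69.09
S₃ = 69.09 × 7.17^0.1848 = 69.09 × 1.439 ≈ 99.44

99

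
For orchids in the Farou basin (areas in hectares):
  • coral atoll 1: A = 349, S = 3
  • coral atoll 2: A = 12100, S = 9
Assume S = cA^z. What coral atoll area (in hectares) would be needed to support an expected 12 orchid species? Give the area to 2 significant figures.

31000 hectares

z = ln(9/3) / ln(12100/349) = 1.0986 / 3.5459 = 0.3098
c = 3 / 349^0.3098 = 3 / 6.135 = 0.489
A = (12/0.489)^(1/0.3098) ⇒ ln A = ln(24.54)/0.3098 = 10.3295
A = e^10.3295 ≈ 30622 hectares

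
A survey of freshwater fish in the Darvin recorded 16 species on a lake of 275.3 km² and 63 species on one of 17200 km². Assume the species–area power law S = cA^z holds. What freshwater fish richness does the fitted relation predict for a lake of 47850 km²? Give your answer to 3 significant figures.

88.4

z = ln(63/16) / ln(17200/275.3) = 1.3705 / 4.1348 = 0.3315
c = 16 / 275.3^0.3315 = 16 / 6.437 = 2.485
S₃ = 2.485 × 47850^0.3315 = 2.485 × 35.58 ≈ 88.44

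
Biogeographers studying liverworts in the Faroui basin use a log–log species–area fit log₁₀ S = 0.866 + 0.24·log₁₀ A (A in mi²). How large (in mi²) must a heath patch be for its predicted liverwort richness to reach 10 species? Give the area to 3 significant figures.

3.62 mi²

10 = 7.345 × A^0.24  ⇒  A^0.24 = 10/7.345 = 1.361
ln A = ln(1.361) / 0.24 = 0.3085 / 0.24 = 1.2856
A = e^1.2856 ≈ 3.617 mi²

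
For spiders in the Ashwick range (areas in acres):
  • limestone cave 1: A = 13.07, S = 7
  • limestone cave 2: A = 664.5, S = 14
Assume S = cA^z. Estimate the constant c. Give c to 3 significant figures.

z = ln(S₂/S₁) / ln(A₂/A₁) = ln(14/7) / ln(664.5/13.07) = 0.6931 / 3.9287 = 0.1764
c = S₁ / A₁^z = 7 / 13.07^0.1764 = 7 / 1.574 = 4.448

4.45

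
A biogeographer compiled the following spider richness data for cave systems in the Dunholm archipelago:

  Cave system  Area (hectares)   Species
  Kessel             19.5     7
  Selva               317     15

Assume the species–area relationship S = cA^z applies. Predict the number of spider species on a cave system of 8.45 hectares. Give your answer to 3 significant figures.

z = ln(15/7) / ln(317/19.5) = 0.7621 / 2.7885 = 0.2733
c = 7 / 19.5^0.2733 = 7 / 2.252 = 3.108
S₃ = 3.108 × 8.45^0.2733 = 3.108 × 1.792 ≈ 5.57

5.57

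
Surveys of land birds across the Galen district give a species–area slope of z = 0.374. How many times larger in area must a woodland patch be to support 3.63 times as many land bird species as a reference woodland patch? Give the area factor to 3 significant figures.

(A₂/A₁)^0.374 = 3.63, so A₂/A₁ = 3.63^(1/0.374) = 3.63^2.674
ln(A₂/A₁) = ln 3.63 / 0.374 = 1.2892 / 0.374 = 3.4471
A₂/A₁ = e^3.4471 ≈ 31.41

31.4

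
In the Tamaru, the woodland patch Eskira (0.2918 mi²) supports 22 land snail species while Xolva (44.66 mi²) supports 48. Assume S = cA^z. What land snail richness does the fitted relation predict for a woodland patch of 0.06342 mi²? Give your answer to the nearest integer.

17

z = ln(48/22) / ln(44.66/0.2918) = 0.7802 / 5.0308 = 0.1551
c = 22 / 0.2918^0.1551 = 22 / 0.8261 = 26.63
S₃ = 26.63 × 0.06342^0.1551 = 26.63 × 0.652 ≈ 17.36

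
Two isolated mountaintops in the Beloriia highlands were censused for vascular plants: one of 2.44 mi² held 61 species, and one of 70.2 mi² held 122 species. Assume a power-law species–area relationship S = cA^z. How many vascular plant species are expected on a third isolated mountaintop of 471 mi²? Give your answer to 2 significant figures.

180

z = ln(122/61) / ln(70.2/2.44) = 0.6931 / 3.3594 = 0.2063
c = 61 / 2.44^0.2063 = 61 / 1.202 = 50.75
S₃ = 50.75 × 471^0.2063 = 50.75 × 3.561 ≈ 180.7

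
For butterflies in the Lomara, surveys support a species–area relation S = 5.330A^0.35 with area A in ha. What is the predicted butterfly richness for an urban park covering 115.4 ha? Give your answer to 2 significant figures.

28

S = 5.33 × 115.4^0.35 = 5.33 × 5.27 ≈ 28.09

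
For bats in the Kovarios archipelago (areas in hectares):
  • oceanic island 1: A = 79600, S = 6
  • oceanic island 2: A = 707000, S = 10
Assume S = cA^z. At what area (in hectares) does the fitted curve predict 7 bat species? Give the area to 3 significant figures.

z = ln(10/6) / ln(707000/79600) = 0.5108 / 2.1840 = 0.2339
c = 6 / 79600^0.2339 = 6 / 14.01 = 0.4284
A = (7/0.4284)^(1/0.2339) ⇒ ln A = ln(16.34)/0.2339 = 11.9438
A = e^11.9438 ≈ 153866 hectares

154000 hectares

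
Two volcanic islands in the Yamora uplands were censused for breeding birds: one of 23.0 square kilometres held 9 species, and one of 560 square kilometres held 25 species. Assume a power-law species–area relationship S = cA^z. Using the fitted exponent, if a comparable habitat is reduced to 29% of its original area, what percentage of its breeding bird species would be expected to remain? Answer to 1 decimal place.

67.3%

z = ln(25/9) / ln(560/23) = 1.0217 / 3.1924 = 0.3200
S_new/S_old = (A_new/A_old)^z = 0.29^0.3200 = exp(0.3200 × -1.2379) = 0.6729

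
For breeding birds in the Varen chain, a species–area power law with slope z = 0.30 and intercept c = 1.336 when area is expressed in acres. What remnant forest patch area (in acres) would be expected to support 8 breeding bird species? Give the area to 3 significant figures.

8 = 1.336 × A^0.3  ⇒  A^0.3 = 8/1.336 = 5.988
ln A = ln(5.988) / 0.3 = 1.7898 / 0.3 = 5.9659
A = e^5.9659 ≈ 389.9 acres

390 acres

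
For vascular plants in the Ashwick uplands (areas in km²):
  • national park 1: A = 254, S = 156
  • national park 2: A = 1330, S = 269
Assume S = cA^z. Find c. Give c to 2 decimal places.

25.22

z = ln(S₂/S₁) / ln(A₂/A₁) = ln(269/156) / ln(1330/254) = 0.5449 / 1.6556 = 0.3291
c = S₁ / A₁^z = 156 / 254^0.3291 = 156 / 6.186 = 25.22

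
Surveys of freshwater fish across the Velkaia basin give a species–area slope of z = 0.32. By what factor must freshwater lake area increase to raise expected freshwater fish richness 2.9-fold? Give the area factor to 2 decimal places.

27.86

(A₂/A₁)^0.32 = 2.9, so A₂/A₁ = 2.9^(1/0.32) = 2.9^3.125
ln(A₂/A₁) = ln 2.9 / 0.32 = 1.0647 / 0.32 = 3.3272
A₂/A₁ = e^3.3272 ≈ 27.86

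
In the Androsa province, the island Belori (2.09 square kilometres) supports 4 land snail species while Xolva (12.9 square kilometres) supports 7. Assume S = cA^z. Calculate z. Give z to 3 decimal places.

0.307

Taking logs: ln S = ln c + z ln A, so z = (ln S₂ − ln S₁)/(ln A₂ − ln A₁).
z = ln(7/4) / ln(12.9/2.09) = ln(1.75) / ln(6.172) = 0.5596 / 1.8201 = 0.3075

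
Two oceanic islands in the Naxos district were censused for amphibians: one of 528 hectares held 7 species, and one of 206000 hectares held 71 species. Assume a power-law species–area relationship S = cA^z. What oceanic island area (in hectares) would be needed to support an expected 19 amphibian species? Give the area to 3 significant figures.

6910 hectares

z = ln(71/7) / ln(206000/528) = 2.3168 / 5.9665 = 0.3883
c = 7 / 528^0.3883 = 7 / 11.41 = 0.6136
A = (19/0.6136)^(1/0.3883) ⇒ ln A = ln(30.96)/0.3883 = 8.8407
A = e^8.8407 ≈ 6910 hectares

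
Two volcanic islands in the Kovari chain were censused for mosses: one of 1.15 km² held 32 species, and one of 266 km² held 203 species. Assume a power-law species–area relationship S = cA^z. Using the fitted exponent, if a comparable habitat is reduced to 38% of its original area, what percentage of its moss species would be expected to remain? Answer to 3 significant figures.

z = ln(203/32) / ln(266/1.15) = 1.8475 / 5.4437 = 0.3394
S_new/S_old = (A_new/A_old)^z = 0.38^0.3394 = exp(0.3394 × -0.9676) = 0.7201

72.0%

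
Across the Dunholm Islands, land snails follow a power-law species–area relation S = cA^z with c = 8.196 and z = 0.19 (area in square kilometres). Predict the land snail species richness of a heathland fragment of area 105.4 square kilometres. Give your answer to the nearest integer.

20

S = 8.196 × 105.4^0.19 = 8.196 × 2.423 ≈ 19.86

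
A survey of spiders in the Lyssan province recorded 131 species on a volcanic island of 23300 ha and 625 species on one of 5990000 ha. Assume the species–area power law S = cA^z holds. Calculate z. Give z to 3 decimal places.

0.282

Taking logs: ln S = ln c + z ln A, so z = (ln S₂ − ln S₁)/(ln A₂ − ln A₁).
z = ln(625/131) / ln(5990000/23300) = ln(4.771) / ln(257.1) = 1.5626 / 5.5494 = 0.2816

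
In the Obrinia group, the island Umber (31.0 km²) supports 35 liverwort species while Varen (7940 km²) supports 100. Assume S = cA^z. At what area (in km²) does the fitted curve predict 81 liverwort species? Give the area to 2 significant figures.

2600 km²

z = ln(100/35) / ln(7940/31) = 1.0498 / 5.5457 = 0.1893
c = 35 / 31^0.1893 = 35 / 1.916 = 18.27
A = (81/18.27)^(1/0.1893) ⇒ ln A = ln(4.433)/0.1893 = 7.8665
A = e^7.8665 ≈ 2609 km²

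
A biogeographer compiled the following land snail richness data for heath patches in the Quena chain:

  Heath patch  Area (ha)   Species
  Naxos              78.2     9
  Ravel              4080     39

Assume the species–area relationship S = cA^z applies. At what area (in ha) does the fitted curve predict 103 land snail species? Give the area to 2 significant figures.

z = ln(39/9) / ln(4080/78.2) = 1.4663 / 3.9546 = 0.3708
c = 9 / 78.2^0.3708 = 9 / 5.035 = 1.788
A = (103/1.788)^(1/0.3708) ⇒ ln A = ln(57.62)/0.3708 = 10.9330
A = e^10.9330 ≈ 55994 ha

56000 ha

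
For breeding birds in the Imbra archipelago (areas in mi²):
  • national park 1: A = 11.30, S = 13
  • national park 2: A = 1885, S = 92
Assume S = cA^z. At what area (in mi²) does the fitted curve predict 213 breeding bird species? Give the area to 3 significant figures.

16900 mi²

z = ln(92/13) / ln(1885/11.3) = 1.9568 / 5.1169 = 0.3824
c = 13 / 11.3^0.3824 = 13 / 2.528 = 5.143
A = (213/5.143)^(1/0.3824) ⇒ ln A = ln(41.42)/0.3824 = 9.7369
A = e^9.7369 ≈ 16931 mi²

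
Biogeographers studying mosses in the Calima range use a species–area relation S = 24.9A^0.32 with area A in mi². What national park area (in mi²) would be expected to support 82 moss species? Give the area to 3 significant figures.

82 = 24.9 × A^0.32  ⇒  A^0.32 = 82/24.9 = 3.293
ln A = ln(3.293) / 0.32 = 1.1919 / 0.32 = 3.7245
A = e^3.7245 ≈ 41.45 mi²

41.5 mi²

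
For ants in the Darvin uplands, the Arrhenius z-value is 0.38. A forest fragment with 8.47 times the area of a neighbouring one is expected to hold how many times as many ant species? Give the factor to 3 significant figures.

2.25

S₂/S₁ = (A₂/A₁)^z = 8.47^0.38
ln(S₂/S₁) = 0.38 × ln 8.47 = 0.38 × 2.1365 = 0.8119
S₂/S₁ = e^0.8119 ≈ 2.252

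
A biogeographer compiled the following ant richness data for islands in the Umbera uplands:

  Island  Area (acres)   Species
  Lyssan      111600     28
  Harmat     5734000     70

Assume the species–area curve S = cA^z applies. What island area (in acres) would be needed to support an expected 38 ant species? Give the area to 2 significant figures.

410000 acres

z = ln(70/28) / ln(5734000/111600) = 0.9163 / 3.9392 = 0.2326
c = 28 / 111600^0.2326 = 28 / 14.93 = 1.875
A = (38/1.875)^(1/0.2326) ⇒ ln A = ln(20.26)/0.2326 = 12.9355
A = e^12.9355 ≈ 414799 acres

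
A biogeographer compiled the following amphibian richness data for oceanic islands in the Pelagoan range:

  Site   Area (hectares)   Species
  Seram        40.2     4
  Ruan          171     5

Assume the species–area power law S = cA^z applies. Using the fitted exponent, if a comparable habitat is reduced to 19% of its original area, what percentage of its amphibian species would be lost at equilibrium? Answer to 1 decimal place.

z = ln(5/4) / ln(171/40.2) = 0.2231 / 1.4478 = 0.1541
S_new/S_old = (A_new/A_old)^z = 0.19^0.1541 = exp(0.1541 × -1.6607) = 0.7742
Fraction lost = 1 − 0.7742 = 0.2258

22.6%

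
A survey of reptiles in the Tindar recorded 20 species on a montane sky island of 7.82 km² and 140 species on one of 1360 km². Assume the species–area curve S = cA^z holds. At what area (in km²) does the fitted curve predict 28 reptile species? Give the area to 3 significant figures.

19.1 km²

z = ln(140/20) / ln(1360/7.82) = 1.9459 / 5.1586 = 0.3772
c = 20 / 7.82^0.3772 = 20 / 2.172 = 9.207
A = (28/9.207)^(1/0.3772) ⇒ ln A = ln(3.041)/0.3772 = 2.9487
A = e^2.9487 ≈ 19.08 km²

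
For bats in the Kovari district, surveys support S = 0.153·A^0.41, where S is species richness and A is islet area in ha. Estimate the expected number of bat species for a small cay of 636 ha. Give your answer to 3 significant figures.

2.16

S = 0.153 × 636^0.41
ln S = ln 0.153 + 0.41 × ln 636 = -1.8773 + 0.41 × 6.4552 = 0.7693
S = e^0.7693 ≈ 2.158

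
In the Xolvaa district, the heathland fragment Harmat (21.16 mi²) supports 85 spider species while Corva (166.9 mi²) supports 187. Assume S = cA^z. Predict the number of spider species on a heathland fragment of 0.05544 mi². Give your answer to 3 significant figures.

z = ln(187/85) / ln(166.9/21.16) = 0.7885 / 2.0653 = 0.3818
c = 85 / 21.16^0.3818 = 85 / 3.207 = 26.51
S₃ = 26.51 × 0.05544^0.3818 = 26.51 × 0.3315 ≈ 8.786

8.79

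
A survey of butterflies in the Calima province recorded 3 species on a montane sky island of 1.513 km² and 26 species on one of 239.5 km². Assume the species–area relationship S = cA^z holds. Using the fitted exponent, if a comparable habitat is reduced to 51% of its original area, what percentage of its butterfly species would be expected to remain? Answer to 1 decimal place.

75.0%

z = ln(26/3) / ln(239.5/1.513) = 2.1595 / 5.0645 = 0.4264
S_new/S_old = (A_new/A_old)^z = 0.51^0.4264 = exp(0.4264 × -0.6733) = 0.7504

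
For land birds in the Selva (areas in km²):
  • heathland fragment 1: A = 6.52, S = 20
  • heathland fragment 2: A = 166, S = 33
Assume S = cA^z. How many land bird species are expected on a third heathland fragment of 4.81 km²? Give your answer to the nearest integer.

19

z = ln(33/20) / ln(166/6.52) = 0.5008 / 3.2371 = 0.1547
c = 20 / 6.52^0.1547 = 20 / 1.336 = 14.96
S₃ = 14.96 × 4.81^0.1547 = 14.96 × 1.275 ≈ 19.08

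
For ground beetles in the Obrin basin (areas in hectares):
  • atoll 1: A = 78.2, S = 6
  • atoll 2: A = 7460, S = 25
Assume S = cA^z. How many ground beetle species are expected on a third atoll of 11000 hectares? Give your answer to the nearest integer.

28

z = ln(25/6) / ln(7460/78.2) = 1.4271 / 4.5580 = 0.3131
c = 6 / 78.2^0.3131 = 6 / 3.915 = 1.532
S₃ = 1.532 × 11000^0.3131 = 1.532 × 18.42 ≈ 28.23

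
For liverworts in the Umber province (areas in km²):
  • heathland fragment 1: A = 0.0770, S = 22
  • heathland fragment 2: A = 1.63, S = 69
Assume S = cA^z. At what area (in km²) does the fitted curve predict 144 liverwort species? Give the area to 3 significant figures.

z = ln(69/22) / ln(1.63/0.077) = 1.1431 / 3.0525 = 0.3745
c = 22 / 0.077^0.3745 = 22 / 0.3829 = 57.46
A = (144/57.46)^(1/0.3745) ⇒ ln A = ln(2.506)/0.3745 = 2.4533
A = e^2.4533 ≈ 11.63 km²

11.6 km²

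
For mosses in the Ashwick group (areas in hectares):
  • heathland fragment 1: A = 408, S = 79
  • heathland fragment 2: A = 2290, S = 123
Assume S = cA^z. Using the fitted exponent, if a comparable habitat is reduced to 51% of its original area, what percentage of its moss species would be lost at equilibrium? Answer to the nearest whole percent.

16%

z = ln(123/79) / ln(2290/408) = 0.4427 / 1.7250 = 0.2567
S_new/S_old = (A_new/A_old)^z = 0.51^0.2567 = exp(0.2567 × -0.6733) = 0.8413
Fraction lost = 1 − 0.8413 = 0.1587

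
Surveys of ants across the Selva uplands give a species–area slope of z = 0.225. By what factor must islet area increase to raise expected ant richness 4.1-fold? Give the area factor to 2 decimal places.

529.03

(A₂/A₁)^0.225 = 4.1, so A₂/A₁ = 4.1^(1/0.225) = 4.1^4.444
ln(A₂/A₁) = ln 4.1 / 0.225 = 1.4110 / 0.225 = 6.2711
A₂/A₁ = e^6.2711 ≈ 529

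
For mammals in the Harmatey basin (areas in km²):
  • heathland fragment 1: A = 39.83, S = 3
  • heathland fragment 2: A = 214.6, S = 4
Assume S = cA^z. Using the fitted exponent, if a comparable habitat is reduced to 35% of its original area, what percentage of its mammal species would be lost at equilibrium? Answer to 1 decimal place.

z = ln(4/3) / ln(214.6/39.83) = 0.2877 / 1.6842 = 0.1708
S_new/S_old = (A_new/A_old)^z = 0.35^0.1708 = exp(0.1708 × -1.0498) = 0.8358
Fraction lost = 1 − 0.8358 = 0.1642

16.4%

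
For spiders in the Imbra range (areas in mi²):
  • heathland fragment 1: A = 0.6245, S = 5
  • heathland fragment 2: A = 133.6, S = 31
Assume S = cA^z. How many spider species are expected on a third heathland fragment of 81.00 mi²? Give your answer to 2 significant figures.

z = ln(31/5) / ln(133.6/0.6245) = 1.8245 / 5.3657 = 0.3400
c = 5 / 0.6245^0.3400 = 5 / 0.8521 = 5.868
S₃ = 5.868 × 81^0.3400 = 5.868 × 4.456 ≈ 26.15

26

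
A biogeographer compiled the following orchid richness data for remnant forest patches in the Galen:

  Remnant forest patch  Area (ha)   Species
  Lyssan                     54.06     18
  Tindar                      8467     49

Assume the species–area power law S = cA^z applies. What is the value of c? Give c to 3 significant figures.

8.16

z = ln(S₂/S₁) / ln(A₂/A₁) = ln(49/18) / ln(8467/54.06) = 1.0014 / 5.0538 = 0.1982
c = S₁ / A₁^z = 18 / 54.06^0.1982 = 18 / 2.205 = 8.164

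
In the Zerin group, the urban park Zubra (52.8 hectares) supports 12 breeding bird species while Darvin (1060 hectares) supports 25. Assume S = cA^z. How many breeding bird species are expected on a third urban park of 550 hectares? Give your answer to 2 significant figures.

z = ln(25/12) / ln(1060/52.8) = 0.7340 / 2.9995 = 0.2447
c = 12 / 52.8^0.2447 = 12 / 2.64 = 4.546
S₃ = 4.546 × 550^0.2447 = 4.546 × 4.683 ≈ 21.29

21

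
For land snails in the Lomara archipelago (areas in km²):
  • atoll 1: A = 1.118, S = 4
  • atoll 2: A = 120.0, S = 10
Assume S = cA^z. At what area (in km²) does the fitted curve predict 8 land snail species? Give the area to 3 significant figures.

38.4 km²

z = ln(10/4) / ln(120/1.118) = 0.9163 / 4.6760 = 0.1960
c = 4 / 1.118^0.1960 = 4 / 1.022 = 3.914
A = (8/3.914)^(1/0.1960) ⇒ ln A = ln(2.044)/0.1960 = 3.6488
A = e^3.6488 ≈ 38.43 km²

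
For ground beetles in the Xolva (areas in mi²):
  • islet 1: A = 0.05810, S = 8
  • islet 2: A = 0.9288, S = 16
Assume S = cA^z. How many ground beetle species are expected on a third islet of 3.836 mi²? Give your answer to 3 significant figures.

22.8

z = ln(16/8) / ln(0.9288/0.0581) = 0.6931 / 2.7717 = 0.2501
c = 8 / 0.0581^0.2501 = 8 / 0.4908 = 16.3
S₃ = 16.3 × 3.836^0.2501 = 16.3 × 1.4 ≈ 22.81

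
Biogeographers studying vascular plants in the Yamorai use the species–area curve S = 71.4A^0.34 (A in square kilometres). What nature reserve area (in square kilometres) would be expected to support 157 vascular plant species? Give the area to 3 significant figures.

157 = 71.4 × A^0.34  ⇒  A^0.34 = 157/71.4 = 2.199
ln A = ln(2.199) / 0.34 = 0.7879 / 0.34 = 2.3175
A = e^2.3175 ≈ 10.15 square kilometres

10.2 square kilometres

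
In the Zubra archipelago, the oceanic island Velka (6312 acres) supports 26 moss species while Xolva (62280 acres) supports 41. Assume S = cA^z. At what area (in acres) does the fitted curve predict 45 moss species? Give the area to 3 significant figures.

99400 acres

z = ln(41/26) / ln(62280/6312) = 0.4555 / 2.2892 = 0.1990
c = 26 / 6312^0.1990 = 26 / 5.703 = 4.559
A = (45/4.559)^(1/0.1990) ⇒ ln A = ln(9.871)/0.1990 = 11.5073
A = e^11.5073 ≈ 99435 acres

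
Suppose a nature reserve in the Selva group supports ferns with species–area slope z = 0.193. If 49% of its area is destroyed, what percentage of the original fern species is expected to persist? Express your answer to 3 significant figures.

S_new/S_old = (A_new/A_old)^z = 0.51^0.193
= exp(0.193 × ln 0.51) = exp(0.193 × -0.6733) = exp(-0.1300) ≈ 0.8781

87.8%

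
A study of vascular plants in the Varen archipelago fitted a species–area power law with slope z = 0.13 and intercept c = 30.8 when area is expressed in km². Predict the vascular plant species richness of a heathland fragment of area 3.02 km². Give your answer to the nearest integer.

36 species

S = 30.8 × 3.02^0.13
ln S = ln 30.8 + 0.13 × ln 3.02 = 3.4275 + 0.13 × 1.1053 = 3.5712
S = e^3.5712 ≈ 35.56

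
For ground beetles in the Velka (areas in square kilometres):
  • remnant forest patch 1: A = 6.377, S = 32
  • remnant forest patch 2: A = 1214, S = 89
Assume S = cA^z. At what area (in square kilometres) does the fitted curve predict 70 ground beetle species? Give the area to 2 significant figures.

350 square kilometres

z = ln(89/32) / ln(1214/6.377) = 1.0229 / 5.2490 = 0.1949
c = 32 / 6.377^0.1949 = 32 / 1.435 = 22.3
A = (70/22.3)^(1/0.1949) ⇒ ln A = ln(3.139)/0.1949 = 5.8694
A = e^5.8694 ≈ 354 square kilometres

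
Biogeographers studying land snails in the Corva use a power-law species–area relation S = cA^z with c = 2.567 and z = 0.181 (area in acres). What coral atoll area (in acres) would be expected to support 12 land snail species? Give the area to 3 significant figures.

5020 acres

12 = 2.567 × A^0.181  ⇒  A^0.181 = 12/2.567 = 4.675
ln A = ln(4.675) / 0.181 = 1.5422 / 0.181 = 8.5203
A = e^8.5203 ≈ 5015 acres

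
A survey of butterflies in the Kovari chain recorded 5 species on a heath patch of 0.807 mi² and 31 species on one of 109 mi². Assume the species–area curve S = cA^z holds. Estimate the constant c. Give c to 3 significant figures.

5.42

z = ln(S₂/S₁) / ln(A₂/A₁) = ln(31/5) / ln(109/0.807) = 1.8245 / 4.9058 = 0.3719
c = S₁ / A₁^z = 5 / 0.807^0.3719 = 5 / 0.9233 = 5.415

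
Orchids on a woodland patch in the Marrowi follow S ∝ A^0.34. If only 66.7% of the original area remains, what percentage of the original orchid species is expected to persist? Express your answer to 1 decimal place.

87.1%

S_new/S_old = (A_new/A_old)^z = 0.667^0.34
= exp(0.34 × ln 0.667) = exp(0.34 × -0.4050) = exp(-0.1377) ≈ 0.8714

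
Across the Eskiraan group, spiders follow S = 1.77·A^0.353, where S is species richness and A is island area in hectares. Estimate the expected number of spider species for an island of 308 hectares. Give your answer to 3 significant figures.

13.4

S = 1.77 × 308^0.353
ln S = ln 1.77 + 0.353 × ln 308 = 0.5710 + 0.353 × 5.7301 = 2.5937
S = e^2.5937 ≈ 13.38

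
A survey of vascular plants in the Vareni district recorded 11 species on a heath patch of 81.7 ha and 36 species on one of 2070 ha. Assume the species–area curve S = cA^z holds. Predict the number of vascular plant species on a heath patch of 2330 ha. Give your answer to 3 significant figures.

z = ln(36/11) / ln(2070/81.7) = 1.1856 / 3.2322 = 0.3668
c = 11 / 81.7^0.3668 = 11 / 5.028 = 2.188
S₃ = 2.188 × 2330^0.3668 = 2.188 × 17.19 ≈ 37.6

37.6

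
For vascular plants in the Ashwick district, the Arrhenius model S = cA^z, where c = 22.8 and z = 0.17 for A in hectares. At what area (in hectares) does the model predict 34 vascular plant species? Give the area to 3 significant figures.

10.5 hectares

34 = 22.8 × A^0.17  ⇒  A^0.17 = 34/22.8 = 1.491
ln A = ln(1.491) / 0.17 = 0.3996 / 0.17 = 2.3506
A = e^2.3506 ≈ 10.49 hectares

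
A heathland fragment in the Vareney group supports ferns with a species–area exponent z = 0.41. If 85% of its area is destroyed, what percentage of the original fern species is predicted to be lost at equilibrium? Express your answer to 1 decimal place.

54.1%

S_new/S_old = (A_new/A_old)^z = 0.15^0.41
= exp(0.41 × ln 0.15) = exp(0.41 × -1.8971) = exp(-0.7778) ≈ 0.4594
Fraction lost = 1 − 0.4594 = 0.5406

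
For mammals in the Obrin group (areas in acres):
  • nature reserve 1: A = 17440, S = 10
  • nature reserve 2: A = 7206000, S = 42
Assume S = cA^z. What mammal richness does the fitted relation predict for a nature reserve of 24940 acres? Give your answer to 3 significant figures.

z = ln(42/10) / ln(7206000/17440) = 1.4351 / 6.0239 = 0.2382
c = 10 / 17440^0.2382 = 10 / 10.24 = 0.9762
S₃ = 0.9762 × 24940^0.2382 = 0.9762 × 11.16 ≈ 10.89

10.9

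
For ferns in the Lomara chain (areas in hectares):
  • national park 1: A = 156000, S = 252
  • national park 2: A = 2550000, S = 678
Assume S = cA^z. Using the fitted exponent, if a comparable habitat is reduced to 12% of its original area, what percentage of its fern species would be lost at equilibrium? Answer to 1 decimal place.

52.8%

z = ln(678/252) / ln(2550000/156000) = 0.9897 / 2.7940 = 0.3542
S_new/S_old = (A_new/A_old)^z = 0.12^0.3542 = exp(0.3542 × -2.1203) = 0.4719
Fraction lost = 1 − 0.4719 = 0.5281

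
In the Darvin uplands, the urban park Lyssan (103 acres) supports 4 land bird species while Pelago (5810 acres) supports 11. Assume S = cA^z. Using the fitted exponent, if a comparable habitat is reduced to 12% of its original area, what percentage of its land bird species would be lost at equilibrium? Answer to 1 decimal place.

41.3%

z = ln(11/4) / ln(5810/103) = 1.0116 / 4.0326 = 0.2509
S_new/S_old = (A_new/A_old)^z = 0.12^0.2509 = exp(0.2509 × -2.1203) = 0.5875
Fraction lost = 1 − 0.5875 = 0.4125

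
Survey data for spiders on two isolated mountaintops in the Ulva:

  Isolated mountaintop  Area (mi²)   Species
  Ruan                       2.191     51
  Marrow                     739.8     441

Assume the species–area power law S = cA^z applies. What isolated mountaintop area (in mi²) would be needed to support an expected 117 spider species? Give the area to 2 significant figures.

21 mi²

z = ln(441/51) / ln(739.8/2.191) = 2.1572 / 5.8220 = 0.3705
c = 51 / 2.191^0.3705 = 51 / 1.337 = 38.14
A = (117/38.14)^(1/0.3705) ⇒ ln A = ln(3.068)/0.3705 = 3.0253
A = e^3.0253 ≈ 20.6 mi²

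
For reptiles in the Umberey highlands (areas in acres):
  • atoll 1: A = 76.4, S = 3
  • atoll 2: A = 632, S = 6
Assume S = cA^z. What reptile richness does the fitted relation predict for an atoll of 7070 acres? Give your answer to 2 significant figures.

13

z = ln(6/3) / ln(632/76.4) = 0.6931 / 2.1129 = 0.3281
c = 3 / 76.4^0.3281 = 3 / 4.147 = 0.7234
S₃ = 0.7234 × 7070^0.3281 = 0.7234 × 18.32 ≈ 13.25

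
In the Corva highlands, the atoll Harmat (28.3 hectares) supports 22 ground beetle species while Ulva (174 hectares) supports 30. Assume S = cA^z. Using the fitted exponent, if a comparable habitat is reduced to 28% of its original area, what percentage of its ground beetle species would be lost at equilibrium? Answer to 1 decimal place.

19.5%

z = ln(30/22) / ln(174/28.3) = 0.3102 / 1.8162 = 0.1708
S_new/S_old = (A_new/A_old)^z = 0.28^0.1708 = exp(0.1708 × -1.2730) = 0.8046
Fraction lost = 1 − 0.8046 = 0.1954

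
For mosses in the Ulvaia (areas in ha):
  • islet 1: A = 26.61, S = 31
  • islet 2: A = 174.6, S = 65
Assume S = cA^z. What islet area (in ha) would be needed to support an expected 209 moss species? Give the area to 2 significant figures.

3400 ha

z = ln(65/31) / ln(174.6/26.61) = 0.7404 / 1.8812 = 0.3936
c = 31 / 26.61^0.3936 = 31 / 3.638 = 8.521
A = (209/8.521)^(1/0.3936) ⇒ ln A = ln(24.53)/0.3936 = 8.1300
A = e^8.1300 ≈ 3395 ha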